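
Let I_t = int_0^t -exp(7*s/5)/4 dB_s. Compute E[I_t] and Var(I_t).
E[I_t] = 0; Var(I_t) = 5*exp(14*t/5)/224 - 5/224

The Itô integral of a deterministic integrand f(s) has mean 0 because each increment f(s) * (B_{s+ds} - B_s) has mean 0. By the Itô isometry:
  Var( int_0^t f(s) dB_s ) = E[ (int_0^t f(s) dB_s)^2 ] = int_0^t f(s)^2 ds.
Here f(s) = -exp(7*s/5)/4, so f(s)^2 = exp(14*s/5)/16. Integrate:
  int_0^t (exp(14*s/5)/16) ds = 5*exp(14*t/5)/224 - 5/224.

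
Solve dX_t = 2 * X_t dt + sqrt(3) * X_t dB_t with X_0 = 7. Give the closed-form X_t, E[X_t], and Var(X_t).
X_t = 7 * exp((1/2) t + (sqrt(3)) B_t); E[X_t] = 7*exp(2*t); Var(X_t) = 49*(exp(3*t) - 1)*exp(4*t)

For GBM dX = mu X dt + sigma X dB with X_0 = x_0, apply Itô to Y = log X: dY = (mu - sigma^2/2) dt + sigma dB, so Y_t = log(x_0) + (mu - sigma^2/2) t + sigma B_t and hence X_t = x_0 * exp((mu - sigma^2/2) t + sigma B_t).
With mu = 2, sigma = sqrt(3), x_0 = 7, this gives:
  X_t = 7 * exp((1/2) * t + (sqrt(3)) * B_t).
Since sigma*B_t ~ Normal(0, sigma^2 t), E[exp(sigma*B_t)] = exp(sigma^2 t / 2); so E[X_t] = x_0 * exp((mu - sigma^2/2) t) * exp(sigma^2 t / 2) = x_0 * exp(mu t) = 7*exp(2*t).
Var(X_t) = E[X_t^2] - (E[X_t])^2 = x_0^2 * exp(2 mu t) * (exp(sigma^2 t) - 1) = 49*(exp(3*t) - 1)*exp(4*t).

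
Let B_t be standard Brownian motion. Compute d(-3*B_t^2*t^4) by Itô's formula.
d(-3*B_t^2*t^4) = (3*t^3*(-4*B_t^2 - t)) dt + (-6*B_t*t^4) dB_t

Itô's formula for f(t, x): d f(t, B_t) = (f_t + (1/2) f_xx) dt + f_x dB_t. Compute partials of f(t, x) = -3*t^4*x^2:
  f_t(t,x)  = -12*t^3*x^2
  f_x(t,x)  = -6*t^4*x
  f_xx(t,x) = -6*t^4
Assemble drift = f_t + (1/2) f_xx = 3*t^3*(-t - 4*x^2) and diffusion = f_x = -6*t^4*x. Substituting x = B_t:
  d(-3*B_t^2*t^4) = (3*t^3*(-4*B_t^2 - t)) dt + (-6*B_t*t^4) dB_t.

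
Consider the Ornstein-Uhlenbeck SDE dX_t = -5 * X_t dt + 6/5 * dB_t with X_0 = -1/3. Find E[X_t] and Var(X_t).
E[X_t] = -exp(-5*t)/3; Var(X_t) = 18/125 - 18*exp(-10*t)/125

The OU SDE dX = -theta X dt + sigma dB admits the integrating factor exp(theta t): d(exp(theta t) X_t) = sigma exp(theta t) dB_t. Integrating from 0 to t:
  X_t = x_0 * exp(-theta t) + sigma * int_0^t exp(-theta (t-s)) dB_s.
The Itô integral has mean 0 and (by the Itô isometry) variance sigma^2 * int_0^t exp(-2 theta (t - s)) ds = sigma^2 * (1 - exp(-2 theta t)) / (2 theta).
With theta = 5, sigma = 6/5, x_0 = -1/3:
  E[X_t] = -1/3 * exp(-5 t) = -exp(-5*t)/3
  Var(X_t) = (6/5)^2 * (1 - exp(-2*5 t)) / (2 * 5) = 18/125 - 18*exp(-10*t)/125.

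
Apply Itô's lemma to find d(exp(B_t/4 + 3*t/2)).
d(exp(B_t/4 + 3*t/2)) = (49*exp(B_t/4 + 3*t/2)/32) dt + (exp(B_t/4 + 3*t/2)/4) dB_t

Itô's formula for f(t, x): d f(t, B_t) = (f_t + (1/2) f_xx) dt + f_x dB_t. Compute partials of f(t, x) = exp(3*t/2 + x/4):
  f_t(t,x)  = 3*exp(3*t/2 + x/4)/2
  f_x(t,x)  = exp(3*t/2 + x/4)/4
  f_xx(t,x) = exp(3*t/2 + x/4)/16
Assemble drift = f_t + (1/2) f_xx = 49*exp(3*t/2 + x/4)/32 and diffusion = f_x = exp(3*t/2 + x/4)/4. Substituting x = B_t:
  d(exp(B_t/4 + 3*t/2)) = (49*exp(B_t/4 + 3*t/2)/32) dt + (exp(B_t/4 + 3*t/2)/4) dB_t.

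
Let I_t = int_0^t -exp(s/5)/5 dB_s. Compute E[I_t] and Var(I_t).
E[I_t] = 0; Var(I_t) = exp(2*t/5)/10 - 1/10

The Itô integral of a deterministic integrand f(s) has mean 0 because each increment f(s) * (B_{s+ds} - B_s) has mean 0. By the Itô isometry:
  Var( int_0^t f(s) dB_s ) = E[ (int_0^t f(s) dB_s)^2 ] = int_0^t f(s)^2 ds.
Here f(s) = -exp(s/5)/5, so f(s)^2 = exp(2*s/5)/25. Integrate:
  int_0^t (exp(2*s/5)/25) ds = exp(2*t/5)/10 - 1/10.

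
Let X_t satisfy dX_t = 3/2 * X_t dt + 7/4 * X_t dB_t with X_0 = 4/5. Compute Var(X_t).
Var(X_t) = 16*(exp(49*t/16) - 1)*exp(3*t)/25

For GBM dX = mu X dt + sigma X dB with X_0 = x_0, apply Itô to Y = log X: dY = (mu - sigma^2/2) dt + sigma dB, so Y_t = log(x_0) + (mu - sigma^2/2) t + sigma B_t and hence X_t = x_0 * exp((mu - sigma^2/2) t + sigma B_t).
With mu = 3/2, sigma = 7/4, x_0 = 4/5, this gives:
  X_t = 4/5 * exp((-1/32) * t + (7/4) * B_t).
Since sigma*B_t ~ Normal(0, sigma^2 t), E[exp(sigma*B_t)] = exp(sigma^2 t / 2); so E[X_t] = x_0 * exp((mu - sigma^2/2) t) * exp(sigma^2 t / 2) = x_0 * exp(mu t) = 4*exp(3*t/2)/5.
Var(X_t) = E[X_t^2] - (E[X_t])^2 = x_0^2 * exp(2 mu t) * (exp(sigma^2 t) - 1) = 16*(exp(49*t/16) - 1)*exp(3*t)/25.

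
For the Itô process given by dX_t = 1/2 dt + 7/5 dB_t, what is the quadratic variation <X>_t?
<X>_t = 49*t/25

For an Itô process dX_t = a(t) dt + b(t) dB_t, the quadratic variation is <X>_t = int_0^t b(s)^2 ds (the drift term does not contribute). Here b(s) = 7/5, so
  b(s)^2 = 49/25.
Integrating from 0 to t:
  <X>_t = int_0^t (49/25) ds = 49*t/25.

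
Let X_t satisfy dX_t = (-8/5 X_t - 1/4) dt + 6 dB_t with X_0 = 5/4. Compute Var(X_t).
Var(X_t) = 45/4 - 45*exp(-16*t/5)/4

The variance V(t) = Var(X_t) satisfies V'(t) = 2 a V(t) + c^2 with V(0) = 0 (drift coefficient is linear in X, diffusion is constant). With a = -8/5, c = 6, the solution is
  V(t) = (c^2 / (2 a)) * (exp(2 a t) - 1)
       = (6^2 / (2*(-8/5))) * (exp((-16/5) t) - 1)
       = 45/4 - 45*exp(-16*t/5)/4.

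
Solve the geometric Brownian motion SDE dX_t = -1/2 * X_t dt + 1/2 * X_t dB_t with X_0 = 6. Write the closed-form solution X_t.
X_t = 6 * exp((-5/8) * t + (1/2) * B_t)

For GBM dX = mu X dt + sigma X dB with X_0 = x_0, apply Itô to Y = log X: dY = (mu - sigma^2/2) dt + sigma dB, so Y_t = log(x_0) + (mu - sigma^2/2) t + sigma B_t and hence X_t = x_0 * exp((mu - sigma^2/2) t + sigma B_t).
With mu = -1/2, sigma = 1/2, x_0 = 6, this gives:
  X_t = 6 * exp((-5/8) * t + (1/2) * B_t).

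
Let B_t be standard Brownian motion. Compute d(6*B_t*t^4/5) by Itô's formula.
d(6*B_t*t^4/5) = (24*B_t*t^3/5) dt + (6*t^4/5) dB_t

Itô's formula for f(t, x): d f(t, B_t) = (f_t + (1/2) f_xx) dt + f_x dB_t. Compute partials of f(t, x) = 6*t^4*x/5:
  f_t(t,x)  = 24*t^3*x/5
  f_x(t,x)  = 6*t^4/5
  f_xx(t,x) = 0
Assemble drift = f_t + (1/2) f_xx = 24*t^3*x/5 and diffusion = f_x = 6*t^4/5. Substituting x = B_t:
  d(6*B_t*t^4/5) = (24*B_t*t^3/5) dt + (6*t^4/5) dB_t.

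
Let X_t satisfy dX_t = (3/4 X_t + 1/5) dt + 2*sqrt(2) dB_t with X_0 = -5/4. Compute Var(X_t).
Var(X_t) = 16*exp(3*t/2)/3 - 16/3

The variance V(t) = Var(X_t) satisfies V'(t) = 2 a V(t) + c^2 with V(0) = 0 (drift coefficient is linear in X, diffusion is constant). With a = 3/4, c = 2*sqrt(2), the solution is
  V(t) = (c^2 / (2 a)) * (exp(2 a t) - 1)
       = ((2*sqrt(2))^2 / (2*(3/4))) * (exp((3/2) t) - 1)
       = 16*exp(3*t/2)/3 - 16/3.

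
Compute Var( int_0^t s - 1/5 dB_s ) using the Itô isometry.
Var = t*(25*t^2 - 15*t + 3)/75

The Itô integral of a deterministic integrand f(s) has mean 0 because each increment f(s) * (B_{s+ds} - B_s) has mean 0. By the Itô isometry:
  Var( int_0^t f(s) dB_s ) = E[ (int_0^t f(s) dB_s)^2 ] = int_0^t f(s)^2 ds.
Here f(s) = s - 1/5, so f(s)^2 = (5*s - 1)^2/25. Integrate:
  int_0^t ((5*s - 1)^2/25) ds = t*(25*t^2 - 15*t + 3)/75.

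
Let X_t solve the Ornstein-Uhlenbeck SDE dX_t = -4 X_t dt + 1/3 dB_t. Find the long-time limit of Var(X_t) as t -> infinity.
lim Var(X_t) = 1/72

The OU SDE dX = -theta X dt + sigma dB admits the integrating factor exp(theta t): d(exp(theta t) X_t) = sigma exp(theta t) dB_t. Integrating from 0 to t gives X_t = x_0 * exp(-theta t) + sigma * int_0^t exp(-theta (t-s)) dB_s for any initial x_0. The Itô integral has variance (by the Itô isometry) sigma^2 * int_0^t exp(-2 theta (t - s)) ds = sigma^2 * (1 - exp(-2 theta t)) / (2 theta), independent of x_0.
With theta = 4, sigma = 1/3:
  Var(X_t) = (1/3)^2 * (1 - exp(-2*4 t)) / (2 * 4) = 1/72 - exp(-8*t)/72.
As t -> infinity, exp(-2*4 t) -> 0, so the stationary variance is sigma^2 / (2 theta) = 1/72.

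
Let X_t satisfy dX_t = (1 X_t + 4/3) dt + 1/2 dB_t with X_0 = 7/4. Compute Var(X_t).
Var(X_t) = exp(2*t)/8 - 1/8

The variance V(t) = Var(X_t) satisfies V'(t) = 2 a V(t) + c^2 with V(0) = 0 (drift coefficient is linear in X, diffusion is constant). With a = 1, c = 1/2, the solution is
  V(t) = (c^2 / (2 a)) * (exp(2 a t) - 1)
       = ((1/2)^2 / (2*1)) * (exp(2 t) - 1)
       = exp(2*t)/8 - 1/8.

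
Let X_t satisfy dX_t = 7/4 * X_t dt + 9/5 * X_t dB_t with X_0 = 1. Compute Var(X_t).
Var(X_t) = exp(337*t/50) - exp(7*t/2)

For GBM dX = mu X dt + sigma X dB with X_0 = x_0, apply Itô to Y = log X: dY = (mu - sigma^2/2) dt + sigma dB, so Y_t = log(x_0) + (mu - sigma^2/2) t + sigma B_t and hence X_t = x_0 * exp((mu - sigma^2/2) t + sigma B_t).
With mu = 7/4, sigma = 9/5, x_0 = 1, this gives:
  X_t = 1 * exp((13/100) * t + (9/5) * B_t).
Since sigma*B_t ~ Normal(0, sigma^2 t), E[exp(sigma*B_t)] = exp(sigma^2 t / 2); so E[X_t] = x_0 * exp((mu - sigma^2/2) t) * exp(sigma^2 t / 2) = x_0 * exp(mu t) = exp(7*t/4).
Var(X_t) = E[X_t^2] - (E[X_t])^2 = x_0^2 * exp(2 mu t) * (exp(sigma^2 t) - 1) = exp(337*t/50) - exp(7*t/2).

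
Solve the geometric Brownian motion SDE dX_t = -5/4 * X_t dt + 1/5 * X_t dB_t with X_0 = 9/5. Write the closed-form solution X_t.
X_t = 9/5 * exp((-127/100) * t + (1/5) * B_t)

For GBM dX = mu X dt + sigma X dB with X_0 = x_0, apply Itô to Y = log X: dY = (mu - sigma^2/2) dt + sigma dB, so Y_t = log(x_0) + (mu - sigma^2/2) t + sigma B_t and hence X_t = x_0 * exp((mu - sigma^2/2) t + sigma B_t).
With mu = -5/4, sigma = 1/5, x_0 = 9/5, this gives:
  X_t = 9/5 * exp((-127/100) * t + (1/5) * B_t).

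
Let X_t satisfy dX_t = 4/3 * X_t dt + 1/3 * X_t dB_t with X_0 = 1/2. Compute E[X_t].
E[X_t] = exp(4*t/3)/2

For GBM dX = mu X dt + sigma X dB with X_0 = x_0, apply Itô to Y = log X: dY = (mu - sigma^2/2) dt + sigma dB, so Y_t = log(x_0) + (mu - sigma^2/2) t + sigma B_t and hence X_t = x_0 * exp((mu - sigma^2/2) t + sigma B_t).
With mu = 4/3, sigma = 1/3, x_0 = 1/2, this gives:
  X_t = 1/2 * exp((23/18) * t + (1/3) * B_t).
Since sigma*B_t ~ Normal(0, sigma^2 t), E[exp(sigma*B_t)] = exp(sigma^2 t / 2); so E[X_t] = x_0 * exp((mu - sigma^2/2) t) * exp(sigma^2 t / 2) = x_0 * exp(mu t) = exp(4*t/3)/2.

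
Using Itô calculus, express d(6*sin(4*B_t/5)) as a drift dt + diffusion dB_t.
d(6*sin(4*B_t/5)) = (-48*sin(4*B_t/5)/25) dt + (24*cos(4*B_t/5)/5) dB_t

Itô's formula for f(B_t) gives d f(B_t) = f'(B_t) dB_t + (1/2) f''(B_t) dt. Compute derivatives of f(x) = 6*sin(4*x/5):
  f'(x)  = 24*cos(4*x/5)/5
  f''(x) = -96*sin(4*x/5)/25
Substitute x = B_t and multiply the f'' term by 1/2:
  drift     = (1/2) * (-96*sin(4*x/5)/25) evaluated at B_t = -48*sin(4*B_t/5)/25
  diffusion = (24*cos(4*x/5)/5) evaluated at B_t = 24*cos(4*B_t/5)/5
Therefore d(6*sin(4*B_t/5)) = (-48*sin(4*B_t/5)/25) dt + (24*cos(4*B_t/5)/5) dB_t.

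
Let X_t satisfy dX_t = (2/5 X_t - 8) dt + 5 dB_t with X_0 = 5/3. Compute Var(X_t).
Var(X_t) = 125*exp(4*t/5)/4 - 125/4

The variance V(t) = Var(X_t) satisfies V'(t) = 2 a V(t) + c^2 with V(0) = 0 (drift coefficient is linear in X, diffusion is constant). With a = 2/5, c = 5, the solution is
  V(t) = (c^2 / (2 a)) * (exp(2 a t) - 1)
       = (5^2 / (2*(2/5))) * (exp((4/5) t) - 1)
       = 125*exp(4*t/5)/4 - 125/4.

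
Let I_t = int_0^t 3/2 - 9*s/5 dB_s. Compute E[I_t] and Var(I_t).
E[I_t] = 0; Var(I_t) = 9*t*(12*t^2 - 30*t + 25)/100

The Itô integral of a deterministic integrand f(s) has mean 0 because each increment f(s) * (B_{s+ds} - B_s) has mean 0. By the Itô isometry:
  Var( int_0^t f(s) dB_s ) = E[ (int_0^t f(s) dB_s)^2 ] = int_0^t f(s)^2 ds.
Here f(s) = 3/2 - 9*s/5, so f(s)^2 = 9*(6*s - 5)^2/100. Integrate:
  int_0^t (9*(6*s - 5)^2/100) ds = 9*t*(12*t^2 - 30*t + 25)/100.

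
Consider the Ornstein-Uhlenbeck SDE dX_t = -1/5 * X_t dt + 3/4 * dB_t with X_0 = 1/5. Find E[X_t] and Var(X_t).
E[X_t] = exp(-t/5)/5; Var(X_t) = 45/32 - 45*exp(-2*t/5)/32

The OU SDE dX = -theta X dt + sigma dB admits the integrating factor exp(theta t): d(exp(theta t) X_t) = sigma exp(theta t) dB_t. Integrating from 0 to t:
  X_t = x_0 * exp(-theta t) + sigma * int_0^t exp(-theta (t-s)) dB_s.
The Itô integral has mean 0 and (by the Itô isometry) variance sigma^2 * int_0^t exp(-2 theta (t - s)) ds = sigma^2 * (1 - exp(-2 theta t)) / (2 theta).
With theta = 1/5, sigma = 3/4, x_0 = 1/5:
  E[X_t] = 1/5 * exp(-1/5 t) = exp(-t/5)/5
  Var(X_t) = (3/4)^2 * (1 - exp(-2*1/5 t)) / (2 * 1/5) = 45/32 - 45*exp(-2*t/5)/32.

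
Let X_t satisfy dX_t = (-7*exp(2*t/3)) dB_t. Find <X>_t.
<X>_t = 147*exp(4*t/3)/4 - 147/4

For an Itô process dX_t = a(t) dt + b(t) dB_t, the quadratic variation is <X>_t = int_0^t b(s)^2 ds (the drift term does not contribute). Here b(s) = -7*exp(2*s/3), so
  b(s)^2 = 49*exp(4*s/3).
Integrating from 0 to t:
  <X>_t = int_0^t (49*exp(4*s/3)) ds = 147*exp(4*t/3)/4 - 147/4.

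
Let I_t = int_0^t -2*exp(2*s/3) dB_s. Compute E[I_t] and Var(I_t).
E[I_t] = 0; Var(I_t) = 3*exp(4*t/3) - 3

The Itô integral of a deterministic integrand f(s) has mean 0 because each increment f(s) * (B_{s+ds} - B_s) has mean 0. By the Itô isometry:
  Var( int_0^t f(s) dB_s ) = E[ (int_0^t f(s) dB_s)^2 ] = int_0^t f(s)^2 ds.
Here f(s) = -2*exp(2*s/3), so f(s)^2 = 4*exp(4*s/3). Integrate:
  int_0^t (4*exp(4*s/3)) ds = 3*exp(4*t/3) - 3.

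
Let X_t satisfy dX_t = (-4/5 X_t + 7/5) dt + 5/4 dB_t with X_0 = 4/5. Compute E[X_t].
E[X_t] = 7/4 - 19*exp(-4*t/5)/20

Taking expectations and using E[dB_t] = 0, the mean m(t) = E[X_t] satisfies the ODE m'(t) = a m(t) + b with m(0) = x_0. With a = -4/5, b = 7/5, x_0 = 4/5, the solution is
  m(t) = x_0 * exp(a t) + (b/a) * (exp(a t) - 1)
       = (4/5) * exp((-4/5) t) + ((7/5)/(-4/5)) * (exp((-4/5) t) - 1)
       = 7/4 - 19*exp(-4*t/5)/20.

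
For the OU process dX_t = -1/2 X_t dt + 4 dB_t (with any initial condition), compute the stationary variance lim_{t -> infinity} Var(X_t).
lim Var(X_t) = 16

The OU SDE dX = -theta X dt + sigma dB admits the integrating factor exp(theta t): d(exp(theta t) X_t) = sigma exp(theta t) dB_t. Integrating from 0 to t gives X_t = x_0 * exp(-theta t) + sigma * int_0^t exp(-theta (t-s)) dB_s for any initial x_0. The Itô integral has variance (by the Itô isometry) sigma^2 * int_0^t exp(-2 theta (t - s)) ds = sigma^2 * (1 - exp(-2 theta t)) / (2 theta), independent of x_0.
With theta = 1/2, sigma = 4:
  Var(X_t) = (4)^2 * (1 - exp(-2*1/2 t)) / (2 * 1/2) = 16 - 16*exp(-t).
As t -> infinity, exp(-2*1/2 t) -> 0, so the stationary variance is sigma^2 / (2 theta) = 16.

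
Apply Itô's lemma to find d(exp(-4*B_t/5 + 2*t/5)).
d(exp(-4*B_t/5 + 2*t/5)) = (18*exp(-4*B_t/5 + 2*t/5)/25) dt + (-4*exp(-4*B_t/5 + 2*t/5)/5) dB_t

Itô's formula for f(t, x): d f(t, B_t) = (f_t + (1/2) f_xx) dt + f_x dB_t. Compute partials of f(t, x) = exp(2*t/5 - 4*x/5):
  f_t(t,x)  = 2*exp(2*t/5 - 4*x/5)/5
  f_x(t,x)  = -4*exp(2*t/5 - 4*x/5)/5
  f_xx(t,x) = 16*exp(2*t/5 - 4*x/5)/25
Assemble drift = f_t + (1/2) f_xx = 18*exp(2*t/5 - 4*x/5)/25 and diffusion = f_x = -4*exp(2*t/5 - 4*x/5)/5. Substituting x = B_t:
  d(exp(-4*B_t/5 + 2*t/5)) = (18*exp(-4*B_t/5 + 2*t/5)/25) dt + (-4*exp(-4*B_t/5 + 2*t/5)/5) dB_t.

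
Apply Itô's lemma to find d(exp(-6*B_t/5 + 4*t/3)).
d(exp(-6*B_t/5 + 4*t/3)) = (154*exp(-6*B_t/5 + 4*t/3)/75) dt + (-6*exp(-6*B_t/5 + 4*t/3)/5) dB_t

Itô's formula for f(t, x): d f(t, B_t) = (f_t + (1/2) f_xx) dt + f_x dB_t. Compute partials of f(t, x) = exp(4*t/3 - 6*x/5):
  f_t(t,x)  = 4*exp(4*t/3 - 6*x/5)/3
  f_x(t,x)  = -6*exp(4*t/3 - 6*x/5)/5
  f_xx(t,x) = 36*exp(4*t/3 - 6*x/5)/25
Assemble drift = f_t + (1/2) f_xx = 154*exp(4*t/3 - 6*x/5)/75 and diffusion = f_x = -6*exp(4*t/3 - 6*x/5)/5. Substituting x = B_t:
  d(exp(-6*B_t/5 + 4*t/3)) = (154*exp(-6*B_t/5 + 4*t/3)/75) dt + (-6*exp(-6*B_t/5 + 4*t/3)/5) dB_t.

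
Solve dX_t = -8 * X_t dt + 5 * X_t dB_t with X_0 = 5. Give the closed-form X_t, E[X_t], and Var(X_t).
X_t = 5 * exp((-41/2) t + (5) B_t); E[X_t] = 5*exp(-8*t); Var(X_t) = (25*exp(25*t) - 25)*exp(-16*t)

For GBM dX = mu X dt + sigma X dB with X_0 = x_0, apply Itô to Y = log X: dY = (mu - sigma^2/2) dt + sigma dB, so Y_t = log(x_0) + (mu - sigma^2/2) t + sigma B_t and hence X_t = x_0 * exp((mu - sigma^2/2) t + sigma B_t).
With mu = -8, sigma = 5, x_0 = 5, this gives:
  X_t = 5 * exp((-41/2) * t + (5) * B_t).
Since sigma*B_t ~ Normal(0, sigma^2 t), E[exp(sigma*B_t)] = exp(sigma^2 t / 2); so E[X_t] = x_0 * exp((mu - sigma^2/2) t) * exp(sigma^2 t / 2) = x_0 * exp(mu t) = 5*exp(-8*t).
Var(X_t) = E[X_t^2] - (E[X_t])^2 = x_0^2 * exp(2 mu t) * (exp(sigma^2 t) - 1) = (25*exp(25*t) - 25)*exp(-16*t).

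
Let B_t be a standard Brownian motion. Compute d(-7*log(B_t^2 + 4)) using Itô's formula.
d(-7*log(B_t^2 + 4)) = (7*(B_t^2 - 4)/(B_t^2 + 4)^2) dt + (-14*B_t/(B_t^2 + 4)) dB_t

Itô's formula for f(B_t) gives d f(B_t) = f'(B_t) dB_t + (1/2) f''(B_t) dt. Compute derivatives of f(x) = -7*log(x^2 + 4):
  f'(x)  = -14*x/(x^2 + 4)
  f''(x) = 14*(x^2 - 4)/(x^2 + 4)^2
Substitute x = B_t and multiply the f'' term by 1/2:
  drift     = (1/2) * (14*(x^2 - 4)/(x^2 + 4)^2) evaluated at B_t = 7*(B_t^2 - 4)/(B_t^2 + 4)^2
  diffusion = (-14*x/(x^2 + 4)) evaluated at B_t = -14*B_t/(B_t^2 + 4)
Therefore d(-7*log(B_t^2 + 4)) = (7*(B_t^2 - 4)/(B_t^2 + 4)^2) dt + (-14*B_t/(B_t^2 + 4)) dB_t.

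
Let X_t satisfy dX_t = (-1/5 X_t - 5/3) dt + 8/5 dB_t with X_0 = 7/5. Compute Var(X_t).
Var(X_t) = 32/5 - 32*exp(-2*t/5)/5

The variance V(t) = Var(X_t) satisfies V'(t) = 2 a V(t) + c^2 with V(0) = 0 (drift coefficient is linear in X, diffusion is constant). With a = -1/5, c = 8/5, the solution is
  V(t) = (c^2 / (2 a)) * (exp(2 a t) - 1)
       = ((8/5)^2 / (2*(-1/5))) * (exp((-2/5) t) - 1)
       = 32/5 - 32*exp(-2*t/5)/5.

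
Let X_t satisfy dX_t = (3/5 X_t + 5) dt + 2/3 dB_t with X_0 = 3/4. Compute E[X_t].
E[X_t] = 109*exp(3*t/5)/12 - 25/3

Taking expectations and using E[dB_t] = 0, the mean m(t) = E[X_t] satisfies the ODE m'(t) = a m(t) + b with m(0) = x_0. With a = 3/5, b = 5, x_0 = 3/4, the solution is
  m(t) = x_0 * exp(a t) + (b/a) * (exp(a t) - 1)
       = (3/4) * exp((3/5) t) + (5/(3/5)) * (exp((3/5) t) - 1)
       = 109*exp(3*t/5)/12 - 25/3.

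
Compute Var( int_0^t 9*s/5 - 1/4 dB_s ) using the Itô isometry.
Var = t*(432*t^2 - 180*t + 25)/400

The Itô integral of a deterministic integrand f(s) has mean 0 because each increment f(s) * (B_{s+ds} - B_s) has mean 0. By the Itô isometry:
  Var( int_0^t f(s) dB_s ) = E[ (int_0^t f(s) dB_s)^2 ] = int_0^t f(s)^2 ds.
Here f(s) = 9*s/5 - 1/4, so f(s)^2 = (36*s - 5)^2/400. Integrate:
  int_0^t ((36*s - 5)^2/400) ds = t*(432*t^2 - 180*t + 25)/400.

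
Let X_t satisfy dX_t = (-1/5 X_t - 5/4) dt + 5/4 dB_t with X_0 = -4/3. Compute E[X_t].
E[X_t] = -25/4 + 59*exp(-t/5)/12

Taking expectations and using E[dB_t] = 0, the mean m(t) = E[X_t] satisfies the ODE m'(t) = a m(t) + b with m(0) = x_0. With a = -1/5, b = -5/4, x_0 = -4/3, the solution is
  m(t) = x_0 * exp(a t) + (b/a) * (exp(a t) - 1)
       = (-4/3) * exp((-1/5) t) + ((-5/4)/(-1/5)) * (exp((-1/5) t) - 1)
       = -25/4 + 59*exp(-t/5)/12.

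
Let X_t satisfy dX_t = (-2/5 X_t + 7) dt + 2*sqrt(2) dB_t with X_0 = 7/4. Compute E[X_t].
E[X_t] = 35/2 - 63*exp(-2*t/5)/4

Taking expectations and using E[dB_t] = 0, the mean m(t) = E[X_t] satisfies the ODE m'(t) = a m(t) + b with m(0) = x_0. With a = -2/5, b = 7, x_0 = 7/4, the solution is
  m(t) = x_0 * exp(a t) + (b/a) * (exp(a t) - 1)
       = (7/4) * exp((-2/5) t) + (7/(-2/5)) * (exp((-2/5) t) - 1)
       = 35/2 - 63*exp(-2*t/5)/4.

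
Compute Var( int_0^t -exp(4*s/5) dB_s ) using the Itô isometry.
Var = 5*exp(8*t/5)/8 - 5/8

The Itô integral of a deterministic integrand f(s) has mean 0 because each increment f(s) * (B_{s+ds} - B_s) has mean 0. By the Itô isometry:
  Var( int_0^t f(s) dB_s ) = E[ (int_0^t f(s) dB_s)^2 ] = int_0^t f(s)^2 ds.
Here f(s) = -exp(4*s/5), so f(s)^2 = exp(8*s/5). Integrate:
  int_0^t (exp(8*s/5)) ds = 5*exp(8*t/5)/8 - 5/8.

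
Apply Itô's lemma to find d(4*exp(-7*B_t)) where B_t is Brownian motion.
d(4*exp(-7*B_t)) = (98*exp(-7*B_t)) dt + (-28*exp(-7*B_t)) dB_t

Itô's formula for f(B_t) gives d f(B_t) = f'(B_t) dB_t + (1/2) f''(B_t) dt. Compute derivatives of f(x) = 4*exp(-7*x):
  f'(x)  = -28*exp(-7*x)
  f''(x) = 196*exp(-7*x)
Substitute x = B_t and multiply the f'' term by 1/2:
  drift     = (1/2) * (196*exp(-7*x)) evaluated at B_t = 98*exp(-7*B_t)
  diffusion = (-28*exp(-7*x)) evaluated at B_t = -28*exp(-7*B_t)
Therefore d(4*exp(-7*B_t)) = (98*exp(-7*B_t)) dt + (-28*exp(-7*B_t)) dB_t.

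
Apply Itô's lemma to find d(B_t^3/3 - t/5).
d(B_t^3/3 - t/5) = (B_t - 1/5) dt + (B_t^2) dB_t

Itô's formula for f(t, x): d f(t, B_t) = (f_t + (1/2) f_xx) dt + f_x dB_t. Compute partials of f(t, x) = -t/5 + x^3/3:
  f_t(t,x)  = -1/5
  f_x(t,x)  = x^2
  f_xx(t,x) = 2*x
Assemble drift = f_t + (1/2) f_xx = x - 1/5 and diffusion = f_x = x^2. Substituting x = B_t:
  d(B_t^3/3 - t/5) = (B_t - 1/5) dt + (B_t^2) dB_t.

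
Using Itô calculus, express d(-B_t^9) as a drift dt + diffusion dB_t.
d(-B_t^9) = (-36*B_t^7) dt + (-9*B_t^8) dB_t

Itô's formula for f(B_t) gives d f(B_t) = f'(B_t) dB_t + (1/2) f''(B_t) dt. Compute derivatives of f(x) = -x^9:
  f'(x)  = -9*x^8
  f''(x) = -72*x^7
Substitute x = B_t and multiply the f'' term by 1/2:
  drift     = (1/2) * (-72*x^7) evaluated at B_t = -36*B_t^7
  diffusion = (-9*x^8) evaluated at B_t = -9*B_t^8
Therefore d(-B_t^9) = (-36*B_t^7) dt + (-9*B_t^8) dB_t.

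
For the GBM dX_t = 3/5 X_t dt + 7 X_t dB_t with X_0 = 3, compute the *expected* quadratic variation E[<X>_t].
E[<X>_t] = 2205*exp(251*t/5)/251 - 2205/251

<X>_t = int_0^t (7 * X_s)^2 ds. Taking expectation inside the integral: E[<X>_t] = 7^2 * int_0^t E[X_s^2] ds. For GBM, E[X_s^2] = x_0^2 * exp((2 mu + sigma^2) s). Integrating:
  E[<X>_t] = 7^2 * 3^2 * (exp((2*(3/5) + 7^2) t) - 1) / (2*(3/5) + 7^2)
           = 7^2 * 3^2 * (exp((251/5) t) - 1) / (251/5) = 2205*exp(251*t/5)/251 - 2205/251.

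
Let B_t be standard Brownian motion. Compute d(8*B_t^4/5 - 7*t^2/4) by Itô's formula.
d(8*B_t^4/5 - 7*t^2/4) = (48*B_t^2/5 - 7*t/2) dt + (32*B_t^3/5) dB_t

Itô's formula for f(t, x): d f(t, B_t) = (f_t + (1/2) f_xx) dt + f_x dB_t. Compute partials of f(t, x) = -7*t^2/4 + 8*x^4/5:
  f_t(t,x)  = -7*t/2
  f_x(t,x)  = 32*x^3/5
  f_xx(t,x) = 96*x^2/5
Assemble drift = f_t + (1/2) f_xx = -7*t/2 + 48*x^2/5 and diffusion = f_x = 32*x^3/5. Substituting x = B_t:
  d(8*B_t^4/5 - 7*t^2/4) = (48*B_t^2/5 - 7*t/2) dt + (32*B_t^3/5) dB_t.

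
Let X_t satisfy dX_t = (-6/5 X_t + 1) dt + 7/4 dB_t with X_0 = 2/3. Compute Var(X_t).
Var(X_t) = 245/192 - 245*exp(-12*t/5)/192

The variance V(t) = Var(X_t) satisfies V'(t) = 2 a V(t) + c^2 with V(0) = 0 (drift coefficient is linear in X, diffusion is constant). With a = -6/5, c = 7/4, the solution is
  V(t) = (c^2 / (2 a)) * (exp(2 a t) - 1)
       = ((7/4)^2 / (2*(-6/5))) * (exp((-12/5) t) - 1)
       = 245/192 - 245*exp(-12*t/5)/192.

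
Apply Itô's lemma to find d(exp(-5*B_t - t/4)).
d(exp(-5*B_t - t/4)) = (49*exp(-5*B_t - t/4)/4) dt + (-5*exp(-5*B_t - t/4)) dB_t

Itô's formula for f(t, x): d f(t, B_t) = (f_t + (1/2) f_xx) dt + f_x dB_t. Compute partials of f(t, x) = exp(-t/4 - 5*x):
  f_t(t,x)  = -exp(-t/4 - 5*x)/4
  f_x(t,x)  = -5*exp(-t/4 - 5*x)
  f_xx(t,x) = 25*exp(-t/4 - 5*x)
Assemble drift = f_t + (1/2) f_xx = 49*exp(-t/4 - 5*x)/4 and diffusion = f_x = -5*exp(-t/4 - 5*x). Substituting x = B_t:
  d(exp(-5*B_t - t/4)) = (49*exp(-5*B_t - t/4)/4) dt + (-5*exp(-5*B_t - t/4)) dB_t.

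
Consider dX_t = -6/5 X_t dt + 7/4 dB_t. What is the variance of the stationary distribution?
lim Var(X_t) = 245/192

The OU SDE dX = -theta X dt + sigma dB admits the integrating factor exp(theta t): d(exp(theta t) X_t) = sigma exp(theta t) dB_t. Integrating from 0 to t gives X_t = x_0 * exp(-theta t) + sigma * int_0^t exp(-theta (t-s)) dB_s for any initial x_0. The Itô integral has variance (by the Itô isometry) sigma^2 * int_0^t exp(-2 theta (t - s)) ds = sigma^2 * (1 - exp(-2 theta t)) / (2 theta), independent of x_0.
With theta = 6/5, sigma = 7/4:
  Var(X_t) = (7/4)^2 * (1 - exp(-2*6/5 t)) / (2 * 6/5) = 245/192 - 245*exp(-12*t/5)/192.
As t -> infinity, exp(-2*6/5 t) -> 0, so the stationary variance is sigma^2 / (2 theta) = 245/192.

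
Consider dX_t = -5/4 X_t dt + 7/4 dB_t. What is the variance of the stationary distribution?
lim Var(X_t) = 49/40

The OU SDE dX = -theta X dt + sigma dB admits the integrating factor exp(theta t): d(exp(theta t) X_t) = sigma exp(theta t) dB_t. Integrating from 0 to t gives X_t = x_0 * exp(-theta t) + sigma * int_0^t exp(-theta (t-s)) dB_s for any initial x_0. The Itô integral has variance (by the Itô isometry) sigma^2 * int_0^t exp(-2 theta (t - s)) ds = sigma^2 * (1 - exp(-2 theta t)) / (2 theta), independent of x_0.
With theta = 5/4, sigma = 7/4:
  Var(X_t) = (7/4)^2 * (1 - exp(-2*5/4 t)) / (2 * 5/4) = 49/40 - 49*exp(-5*t/2)/40.
As t -> infinity, exp(-2*5/4 t) -> 0, so the stationary variance is sigma^2 / (2 theta) = 49/40.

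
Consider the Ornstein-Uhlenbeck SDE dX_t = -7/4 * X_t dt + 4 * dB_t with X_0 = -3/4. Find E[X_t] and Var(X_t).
E[X_t] = -3*exp(-7*t/4)/4; Var(X_t) = 32/7 - 32*exp(-7*t/2)/7

The OU SDE dX = -theta X dt + sigma dB admits the integrating factor exp(theta t): d(exp(theta t) X_t) = sigma exp(theta t) dB_t. Integrating from 0 to t:
  X_t = x_0 * exp(-theta t) + sigma * int_0^t exp(-theta (t-s)) dB_s.
The Itô integral has mean 0 and (by the Itô isometry) variance sigma^2 * int_0^t exp(-2 theta (t - s)) ds = sigma^2 * (1 - exp(-2 theta t)) / (2 theta).
With theta = 7/4, sigma = 4, x_0 = -3/4:
  E[X_t] = -3/4 * exp(-7/4 t) = -3*exp(-7*t/4)/4
  Var(X_t) = (4)^2 * (1 - exp(-2*7/4 t)) / (2 * 7/4) = 32/7 - 32*exp(-7*t/2)/7.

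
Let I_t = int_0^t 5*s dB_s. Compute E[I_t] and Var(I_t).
E[I_t] = 0; Var(I_t) = 25*t^3/3

The Itô integral of a deterministic integrand f(s) has mean 0 because each increment f(s) * (B_{s+ds} - B_s) has mean 0. By the Itô isometry:
  Var( int_0^t f(s) dB_s ) = E[ (int_0^t f(s) dB_s)^2 ] = int_0^t f(s)^2 ds.
Here f(s) = 5*s, so f(s)^2 = 25*s^2. Integrate:
  int_0^t (25*s^2) ds = 25*t^3/3.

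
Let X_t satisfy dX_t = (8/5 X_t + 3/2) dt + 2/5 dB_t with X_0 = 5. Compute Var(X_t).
Var(X_t) = exp(16*t/5)/20 - 1/20

The variance V(t) = Var(X_t) satisfies V'(t) = 2 a V(t) + c^2 with V(0) = 0 (drift coefficient is linear in X, diffusion is constant). With a = 8/5, c = 2/5, the solution is
  V(t) = (c^2 / (2 a)) * (exp(2 a t) - 1)
       = ((2/5)^2 / (2*(8/5))) * (exp((16/5) t) - 1)
       = exp(16*t/5)/20 - 1/20.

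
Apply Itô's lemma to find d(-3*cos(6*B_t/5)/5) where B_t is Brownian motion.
d(-3*cos(6*B_t/5)/5) = (54*cos(6*B_t/5)/125) dt + (18*sin(6*B_t/5)/25) dB_t

Itô's formula for f(B_t) gives d f(B_t) = f'(B_t) dB_t + (1/2) f''(B_t) dt. Compute derivatives of f(x) = -3*cos(6*x/5)/5:
  f'(x)  = 18*sin(6*x/5)/25
  f''(x) = 108*cos(6*x/5)/125
Substitute x = B_t and multiply the f'' term by 1/2:
  drift     = (1/2) * (108*cos(6*x/5)/125) evaluated at B_t = 54*cos(6*B_t/5)/125
  diffusion = (18*sin(6*x/5)/25) evaluated at B_t = 18*sin(6*B_t/5)/25
Therefore d(-3*cos(6*B_t/5)/5) = (54*cos(6*B_t/5)/125) dt + (18*sin(6*B_t/5)/25) dB_t.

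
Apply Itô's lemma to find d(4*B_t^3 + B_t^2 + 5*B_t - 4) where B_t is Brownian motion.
d(4*B_t^3 + B_t^2 + 5*B_t - 4) = (12*B_t + 1) dt + (12*B_t^2 + 2*B_t + 5) dB_t

Itô's formula for f(B_t) gives d f(B_t) = f'(B_t) dB_t + (1/2) f''(B_t) dt. Compute derivatives of f(x) = 4*x^3 + x^2 + 5*x - 4:
  f'(x)  = 12*x^2 + 2*x + 5
  f''(x) = 24*x + 2
Substitute x = B_t and multiply the f'' term by 1/2:
  drift     = (1/2) * (24*x + 2) evaluated at B_t = 12*B_t + 1
  diffusion = (12*x^2 + 2*x + 5) evaluated at B_t = 12*B_t^2 + 2*B_t + 5
Therefore d(4*B_t^3 + B_t^2 + 5*B_t - 4) = (12*B_t + 1) dt + (12*B_t^2 + 2*B_t + 5) dB_t.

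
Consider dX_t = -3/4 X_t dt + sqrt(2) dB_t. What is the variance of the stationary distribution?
lim Var(X_t) = 4/3

The OU SDE dX = -theta X dt + sigma dB admits the integrating factor exp(theta t): d(exp(theta t) X_t) = sigma exp(theta t) dB_t. Integrating from 0 to t gives X_t = x_0 * exp(-theta t) + sigma * int_0^t exp(-theta (t-s)) dB_s for any initial x_0. The Itô integral has variance (by the Itô isometry) sigma^2 * int_0^t exp(-2 theta (t - s)) ds = sigma^2 * (1 - exp(-2 theta t)) / (2 theta), independent of x_0.
With theta = 3/4, sigma = sqrt(2):
  Var(X_t) = (sqrt(2))^2 * (1 - exp(-2*3/4 t)) / (2 * 3/4) = 4/3 - 4*exp(-3*t/2)/3.
As t -> infinity, exp(-2*3/4 t) -> 0, so the stationary variance is sigma^2 / (2 theta) = 4/3.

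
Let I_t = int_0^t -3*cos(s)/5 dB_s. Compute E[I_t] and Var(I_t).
E[I_t] = 0; Var(I_t) = 9*t/50 + 9*sin(2*t)/100

The Itô integral of a deterministic integrand f(s) has mean 0 because each increment f(s) * (B_{s+ds} - B_s) has mean 0. By the Itô isometry:
  Var( int_0^t f(s) dB_s ) = E[ (int_0^t f(s) dB_s)^2 ] = int_0^t f(s)^2 ds.
Here f(s) = -3*cos(s)/5, so f(s)^2 = 9*cos(s)^2/25. Integrate:
  int_0^t (9*cos(s)^2/25) ds = 9*t/50 + 9*sin(2*t)/100.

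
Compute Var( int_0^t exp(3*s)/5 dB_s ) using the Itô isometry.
Var = exp(6*t)/150 - 1/150

The Itô integral of a deterministic integrand f(s) has mean 0 because each increment f(s) * (B_{s+ds} - B_s) has mean 0. By the Itô isometry:
  Var( int_0^t f(s) dB_s ) = E[ (int_0^t f(s) dB_s)^2 ] = int_0^t f(s)^2 ds.
Here f(s) = exp(3*s)/5, so f(s)^2 = exp(6*s)/25. Integrate:
  int_0^t (exp(6*s)/25) ds = exp(6*t)/150 - 1/150.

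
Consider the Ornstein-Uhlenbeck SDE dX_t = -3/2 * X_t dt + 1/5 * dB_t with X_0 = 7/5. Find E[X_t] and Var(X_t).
E[X_t] = 7*exp(-3*t/2)/5; Var(X_t) = 1/75 - exp(-3*t)/75

The OU SDE dX = -theta X dt + sigma dB admits the integrating factor exp(theta t): d(exp(theta t) X_t) = sigma exp(theta t) dB_t. Integrating from 0 to t:
  X_t = x_0 * exp(-theta t) + sigma * int_0^t exp(-theta (t-s)) dB_s.
The Itô integral has mean 0 and (by the Itô isometry) variance sigma^2 * int_0^t exp(-2 theta (t - s)) ds = sigma^2 * (1 - exp(-2 theta t)) / (2 theta).
With theta = 3/2, sigma = 1/5, x_0 = 7/5:
  E[X_t] = 7/5 * exp(-3/2 t) = 7*exp(-3*t/2)/5
  Var(X_t) = (1/5)^2 * (1 - exp(-2*3/2 t)) / (2 * 3/2) = 1/75 - exp(-3*t)/75.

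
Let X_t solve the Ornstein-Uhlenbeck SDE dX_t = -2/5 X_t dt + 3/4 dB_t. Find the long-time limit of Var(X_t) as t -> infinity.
lim Var(X_t) = 45/64

The OU SDE dX = -theta X dt + sigma dB admits the integrating factor exp(theta t): d(exp(theta t) X_t) = sigma exp(theta t) dB_t. Integrating from 0 to t gives X_t = x_0 * exp(-theta t) + sigma * int_0^t exp(-theta (t-s)) dB_s for any initial x_0. The Itô integral has variance (by the Itô isometry) sigma^2 * int_0^t exp(-2 theta (t - s)) ds = sigma^2 * (1 - exp(-2 theta t)) / (2 theta), independent of x_0.
With theta = 2/5, sigma = 3/4:
  Var(X_t) = (3/4)^2 * (1 - exp(-2*2/5 t)) / (2 * 2/5) = 45/64 - 45*exp(-4*t/5)/64.
As t -> infinity, exp(-2*2/5 t) -> 0, so the stationary variance is sigma^2 / (2 theta) = 45/64.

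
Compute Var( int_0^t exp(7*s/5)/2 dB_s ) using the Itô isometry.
Var = 5*exp(14*t/5)/56 - 5/56

The Itô integral of a deterministic integrand f(s) has mean 0 because each increment f(s) * (B_{s+ds} - B_s) has mean 0. By the Itô isometry:
  Var( int_0^t f(s) dB_s ) = E[ (int_0^t f(s) dB_s)^2 ] = int_0^t f(s)^2 ds.
Here f(s) = exp(7*s/5)/2, so f(s)^2 = exp(14*s/5)/4. Integrate:
  int_0^t (exp(14*s/5)/4) ds = 5*exp(14*t/5)/56 - 5/56.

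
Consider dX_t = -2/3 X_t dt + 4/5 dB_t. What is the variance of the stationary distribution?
lim Var(X_t) = 12/25

The OU SDE dX = -theta X dt + sigma dB admits the integrating factor exp(theta t): d(exp(theta t) X_t) = sigma exp(theta t) dB_t. Integrating from 0 to t gives X_t = x_0 * exp(-theta t) + sigma * int_0^t exp(-theta (t-s)) dB_s for any initial x_0. The Itô integral has variance (by the Itô isometry) sigma^2 * int_0^t exp(-2 theta (t - s)) ds = sigma^2 * (1 - exp(-2 theta t)) / (2 theta), independent of x_0.
With theta = 2/3, sigma = 4/5:
  Var(X_t) = (4/5)^2 * (1 - exp(-2*2/3 t)) / (2 * 2/3) = 12/25 - 12*exp(-4*t/3)/25.
As t -> infinity, exp(-2*2/3 t) -> 0, so the stationary variance is sigma^2 / (2 theta) = 12/25.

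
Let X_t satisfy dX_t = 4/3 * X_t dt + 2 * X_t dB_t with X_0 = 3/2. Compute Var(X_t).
Var(X_t) = 9*(exp(4*t) - 1)*exp(8*t/3)/4

For GBM dX = mu X dt + sigma X dB with X_0 = x_0, apply Itô to Y = log X: dY = (mu - sigma^2/2) dt + sigma dB, so Y_t = log(x_0) + (mu - sigma^2/2) t + sigma B_t and hence X_t = x_0 * exp((mu - sigma^2/2) t + sigma B_t).
With mu = 4/3, sigma = 2, x_0 = 3/2, this gives:
  X_t = 3/2 * exp((-2/3) * t + (2) * B_t).
Since sigma*B_t ~ Normal(0, sigma^2 t), E[exp(sigma*B_t)] = exp(sigma^2 t / 2); so E[X_t] = x_0 * exp((mu - sigma^2/2) t) * exp(sigma^2 t / 2) = x_0 * exp(mu t) = 3*exp(4*t/3)/2.
Var(X_t) = E[X_t^2] - (E[X_t])^2 = x_0^2 * exp(2 mu t) * (exp(sigma^2 t) - 1) = 9*(exp(4*t) - 1)*exp(8*t/3)/4.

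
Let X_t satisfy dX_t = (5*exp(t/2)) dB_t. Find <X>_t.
<X>_t = 25*exp(t) - 25

For an Itô process dX_t = a(t) dt + b(t) dB_t, the quadratic variation is <X>_t = int_0^t b(s)^2 ds (the drift term does not contribute). Here b(s) = 5*exp(s/2), so
  b(s)^2 = 25*exp(s).
Integrating from 0 to t:
  <X>_t = int_0^t (25*exp(s)) ds = 25*exp(t) - 25.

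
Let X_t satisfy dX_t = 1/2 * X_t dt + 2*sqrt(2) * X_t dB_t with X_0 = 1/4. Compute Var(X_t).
Var(X_t) = (exp(8*t) - 1)*exp(t)/16

For GBM dX = mu X dt + sigma X dB with X_0 = x_0, apply Itô to Y = log X: dY = (mu - sigma^2/2) dt + sigma dB, so Y_t = log(x_0) + (mu - sigma^2/2) t + sigma B_t and hence X_t = x_0 * exp((mu - sigma^2/2) t + sigma B_t).
With mu = 1/2, sigma = 2*sqrt(2), x_0 = 1/4, this gives:
  X_t = 1/4 * exp((-7/2) * t + (2*sqrt(2)) * B_t).
Since sigma*B_t ~ Normal(0, sigma^2 t), E[exp(sigma*B_t)] = exp(sigma^2 t / 2); so E[X_t] = x_0 * exp((mu - sigma^2/2) t) * exp(sigma^2 t / 2) = x_0 * exp(mu t) = exp(t/2)/4.
Var(X_t) = E[X_t^2] - (E[X_t])^2 = x_0^2 * exp(2 mu t) * (exp(sigma^2 t) - 1) = (exp(8*t) - 1)*exp(t)/16.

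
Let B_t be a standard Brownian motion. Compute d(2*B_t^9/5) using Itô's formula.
d(2*B_t^9/5) = (72*B_t^7/5) dt + (18*B_t^8/5) dB_t

Itô's formula for f(B_t) gives d f(B_t) = f'(B_t) dB_t + (1/2) f''(B_t) dt. Compute derivatives of f(x) = 2*x^9/5:
  f'(x)  = 18*x^8/5
  f''(x) = 144*x^7/5
Substitute x = B_t and multiply the f'' term by 1/2:
  drift     = (1/2) * (144*x^7/5) evaluated at B_t = 72*B_t^7/5
  diffusion = (18*x^8/5) evaluated at B_t = 18*B_t^8/5
Therefore d(2*B_t^9/5) = (72*B_t^7/5) dt + (18*B_t^8/5) dB_t.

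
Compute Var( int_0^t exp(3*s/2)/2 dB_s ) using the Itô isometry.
Var = exp(3*t)/12 - 1/12

The Itô integral of a deterministic integrand f(s) has mean 0 because each increment f(s) * (B_{s+ds} - B_s) has mean 0. By the Itô isometry:
  Var( int_0^t f(s) dB_s ) = E[ (int_0^t f(s) dB_s)^2 ] = int_0^t f(s)^2 ds.
Here f(s) = exp(3*s/2)/2, so f(s)^2 = exp(3*s)/4. Integrate:
  int_0^t (exp(3*s)/4) ds = exp(3*t)/12 - 1/12.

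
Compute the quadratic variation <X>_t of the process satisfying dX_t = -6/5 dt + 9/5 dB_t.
<X>_t = 81*t/25

For an Itô process dX_t = a(t) dt + b(t) dB_t, the quadratic variation is <X>_t = int_0^t b(s)^2 ds (the drift term does not contribute). Here b(s) = 9/5, so
  b(s)^2 = 81/25.
Integrating from 0 to t:
  <X>_t = int_0^t (81/25) ds = 81*t/25.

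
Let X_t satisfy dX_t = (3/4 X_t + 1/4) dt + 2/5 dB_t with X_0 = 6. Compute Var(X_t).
Var(X_t) = 8*exp(3*t/2)/75 - 8/75

The variance V(t) = Var(X_t) satisfies V'(t) = 2 a V(t) + c^2 with V(0) = 0 (drift coefficient is linear in X, diffusion is constant). With a = 3/4, c = 2/5, the solution is
  V(t) = (c^2 / (2 a)) * (exp(2 a t) - 1)
       = ((2/5)^2 / (2*(3/4))) * (exp((3/2) t) - 1)
       = 8*exp(3*t/2)/75 - 8/75.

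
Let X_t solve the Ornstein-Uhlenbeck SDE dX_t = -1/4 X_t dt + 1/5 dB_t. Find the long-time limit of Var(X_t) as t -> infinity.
lim Var(X_t) = 2/25

The OU SDE dX = -theta X dt + sigma dB admits the integrating factor exp(theta t): d(exp(theta t) X_t) = sigma exp(theta t) dB_t. Integrating from 0 to t gives X_t = x_0 * exp(-theta t) + sigma * int_0^t exp(-theta (t-s)) dB_s for any initial x_0. The Itô integral has variance (by the Itô isometry) sigma^2 * int_0^t exp(-2 theta (t - s)) ds = sigma^2 * (1 - exp(-2 theta t)) / (2 theta), independent of x_0.
With theta = 1/4, sigma = 1/5:
  Var(X_t) = (1/5)^2 * (1 - exp(-2*1/4 t)) / (2 * 1/4) = 2/25 - 2*exp(-t/2)/25.
As t -> infinity, exp(-2*1/4 t) -> 0, so the stationary variance is sigma^2 / (2 theta) = 2/25.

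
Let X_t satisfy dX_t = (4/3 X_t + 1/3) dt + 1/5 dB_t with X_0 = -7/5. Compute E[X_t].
E[X_t] = -23*exp(4*t/3)/20 - 1/4

Taking expectations and using E[dB_t] = 0, the mean m(t) = E[X_t] satisfies the ODE m'(t) = a m(t) + b with m(0) = x_0. With a = 4/3, b = 1/3, x_0 = -7/5, the solution is
  m(t) = x_0 * exp(a t) + (b/a) * (exp(a t) - 1)
       = (-7/5) * exp((4/3) t) + ((1/3)/(4/3)) * (exp((4/3) t) - 1)
       = -23*exp(4*t/3)/20 - 1/4.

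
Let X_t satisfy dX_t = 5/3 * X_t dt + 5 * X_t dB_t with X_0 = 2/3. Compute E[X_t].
E[X_t] = 2*exp(5*t/3)/3

For GBM dX = mu X dt + sigma X dB with X_0 = x_0, apply Itô to Y = log X: dY = (mu - sigma^2/2) dt + sigma dB, so Y_t = log(x_0) + (mu - sigma^2/2) t + sigma B_t and hence X_t = x_0 * exp((mu - sigma^2/2) t + sigma B_t).
With mu = 5/3, sigma = 5, x_0 = 2/3, this gives:
  X_t = 2/3 * exp((-65/6) * t + (5) * B_t).
Since sigma*B_t ~ Normal(0, sigma^2 t), E[exp(sigma*B_t)] = exp(sigma^2 t / 2); so E[X_t] = x_0 * exp((mu - sigma^2/2) t) * exp(sigma^2 t / 2) = x_0 * exp(mu t) = 2*exp(5*t/3)/3.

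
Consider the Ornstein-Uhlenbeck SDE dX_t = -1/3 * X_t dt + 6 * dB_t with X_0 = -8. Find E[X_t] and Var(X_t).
E[X_t] = -8*exp(-t/3); Var(X_t) = 54 - 54*exp(-2*t/3)

The OU SDE dX = -theta X dt + sigma dB admits the integrating factor exp(theta t): d(exp(theta t) X_t) = sigma exp(theta t) dB_t. Integrating from 0 to t:
  X_t = x_0 * exp(-theta t) + sigma * int_0^t exp(-theta (t-s)) dB_s.
The Itô integral has mean 0 and (by the Itô isometry) variance sigma^2 * int_0^t exp(-2 theta (t - s)) ds = sigma^2 * (1 - exp(-2 theta t)) / (2 theta).
With theta = 1/3, sigma = 6, x_0 = -8:
  E[X_t] = -8 * exp(-1/3 t) = -8*exp(-t/3)
  Var(X_t) = (6)^2 * (1 - exp(-2*1/3 t)) / (2 * 1/3) = 54 - 54*exp(-2*t/3).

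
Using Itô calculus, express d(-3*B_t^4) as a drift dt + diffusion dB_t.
d(-3*B_t^4) = (-18*B_t^2) dt + (-12*B_t^3) dB_t

Itô's formula for f(B_t) gives d f(B_t) = f'(B_t) dB_t + (1/2) f''(B_t) dt. Compute derivatives of f(x) = -3*x^4:
  f'(x)  = -12*x^3
  f''(x) = -36*x^2
Substitute x = B_t and multiply the f'' term by 1/2:
  drift     = (1/2) * (-36*x^2) evaluated at B_t = -18*B_t^2
  diffusion = (-12*x^3) evaluated at B_t = -12*B_t^3
Therefore d(-3*B_t^4) = (-18*B_t^2) dt + (-12*B_t^3) dB_t.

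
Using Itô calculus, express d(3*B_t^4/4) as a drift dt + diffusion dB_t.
d(3*B_t^4/4) = (9*B_t^2/2) dt + (3*B_t^3) dB_t

Itô's formula for f(B_t) gives d f(B_t) = f'(B_t) dB_t + (1/2) f''(B_t) dt. Compute derivatives of f(x) = 3*x^4/4:
  f'(x)  = 3*x^3
  f''(x) = 9*x^2
Substitute x = B_t and multiply the f'' term by 1/2:
  drift     = (1/2) * (9*x^2) evaluated at B_t = 9*B_t^2/2
  diffusion = (3*x^3) evaluated at B_t = 3*B_t^3
Therefore d(3*B_t^4/4) = (9*B_t^2/2) dt + (3*B_t^3) dB_t.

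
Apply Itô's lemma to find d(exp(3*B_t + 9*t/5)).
d(exp(3*B_t + 9*t/5)) = (63*exp(3*B_t + 9*t/5)/10) dt + (3*exp(3*B_t + 9*t/5)) dB_t

Itô's formula for f(t, x): d f(t, B_t) = (f_t + (1/2) f_xx) dt + f_x dB_t. Compute partials of f(t, x) = exp(9*t/5 + 3*x):
  f_t(t,x)  = 9*exp(9*t/5 + 3*x)/5
  f_x(t,x)  = 3*exp(9*t/5 + 3*x)
  f_xx(t,x) = 9*exp(9*t/5 + 3*x)
Assemble drift = f_t + (1/2) f_xx = 63*exp(9*t/5 + 3*x)/10 and diffusion = f_x = 3*exp(9*t/5 + 3*x). Substituting x = B_t:
  d(exp(3*B_t + 9*t/5)) = (63*exp(3*B_t + 9*t/5)/10) dt + (3*exp(3*B_t + 9*t/5)) dB_t.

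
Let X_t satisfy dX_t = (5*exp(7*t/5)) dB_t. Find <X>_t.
<X>_t = 125*exp(14*t/5)/14 - 125/14

For an Itô process dX_t = a(t) dt + b(t) dB_t, the quadratic variation is <X>_t = int_0^t b(s)^2 ds (the drift term does not contribute). Here b(s) = 5*exp(7*s/5), so
  b(s)^2 = 25*exp(14*s/5).
Integrating from 0 to t:
  <X>_t = int_0^t (25*exp(14*s/5)) ds = 125*exp(14*t/5)/14 - 125/14.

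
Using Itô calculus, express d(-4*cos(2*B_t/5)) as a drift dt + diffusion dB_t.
d(-4*cos(2*B_t/5)) = (8*cos(2*B_t/5)/25) dt + (8*sin(2*B_t/5)/5) dB_t

Itô's formula for f(B_t) gives d f(B_t) = f'(B_t) dB_t + (1/2) f''(B_t) dt. Compute derivatives of f(x) = -4*cos(2*x/5):
  f'(x)  = 8*sin(2*x/5)/5
  f''(x) = 16*cos(2*x/5)/25
Substitute x = B_t and multiply the f'' term by 1/2:
  drift     = (1/2) * (16*cos(2*x/5)/25) evaluated at B_t = 8*cos(2*B_t/5)/25
  diffusion = (8*sin(2*x/5)/5) evaluated at B_t = 8*sin(2*B_t/5)/5
Therefore d(-4*cos(2*B_t/5)) = (8*cos(2*B_t/5)/25) dt + (8*sin(2*B_t/5)/5) dB_t.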